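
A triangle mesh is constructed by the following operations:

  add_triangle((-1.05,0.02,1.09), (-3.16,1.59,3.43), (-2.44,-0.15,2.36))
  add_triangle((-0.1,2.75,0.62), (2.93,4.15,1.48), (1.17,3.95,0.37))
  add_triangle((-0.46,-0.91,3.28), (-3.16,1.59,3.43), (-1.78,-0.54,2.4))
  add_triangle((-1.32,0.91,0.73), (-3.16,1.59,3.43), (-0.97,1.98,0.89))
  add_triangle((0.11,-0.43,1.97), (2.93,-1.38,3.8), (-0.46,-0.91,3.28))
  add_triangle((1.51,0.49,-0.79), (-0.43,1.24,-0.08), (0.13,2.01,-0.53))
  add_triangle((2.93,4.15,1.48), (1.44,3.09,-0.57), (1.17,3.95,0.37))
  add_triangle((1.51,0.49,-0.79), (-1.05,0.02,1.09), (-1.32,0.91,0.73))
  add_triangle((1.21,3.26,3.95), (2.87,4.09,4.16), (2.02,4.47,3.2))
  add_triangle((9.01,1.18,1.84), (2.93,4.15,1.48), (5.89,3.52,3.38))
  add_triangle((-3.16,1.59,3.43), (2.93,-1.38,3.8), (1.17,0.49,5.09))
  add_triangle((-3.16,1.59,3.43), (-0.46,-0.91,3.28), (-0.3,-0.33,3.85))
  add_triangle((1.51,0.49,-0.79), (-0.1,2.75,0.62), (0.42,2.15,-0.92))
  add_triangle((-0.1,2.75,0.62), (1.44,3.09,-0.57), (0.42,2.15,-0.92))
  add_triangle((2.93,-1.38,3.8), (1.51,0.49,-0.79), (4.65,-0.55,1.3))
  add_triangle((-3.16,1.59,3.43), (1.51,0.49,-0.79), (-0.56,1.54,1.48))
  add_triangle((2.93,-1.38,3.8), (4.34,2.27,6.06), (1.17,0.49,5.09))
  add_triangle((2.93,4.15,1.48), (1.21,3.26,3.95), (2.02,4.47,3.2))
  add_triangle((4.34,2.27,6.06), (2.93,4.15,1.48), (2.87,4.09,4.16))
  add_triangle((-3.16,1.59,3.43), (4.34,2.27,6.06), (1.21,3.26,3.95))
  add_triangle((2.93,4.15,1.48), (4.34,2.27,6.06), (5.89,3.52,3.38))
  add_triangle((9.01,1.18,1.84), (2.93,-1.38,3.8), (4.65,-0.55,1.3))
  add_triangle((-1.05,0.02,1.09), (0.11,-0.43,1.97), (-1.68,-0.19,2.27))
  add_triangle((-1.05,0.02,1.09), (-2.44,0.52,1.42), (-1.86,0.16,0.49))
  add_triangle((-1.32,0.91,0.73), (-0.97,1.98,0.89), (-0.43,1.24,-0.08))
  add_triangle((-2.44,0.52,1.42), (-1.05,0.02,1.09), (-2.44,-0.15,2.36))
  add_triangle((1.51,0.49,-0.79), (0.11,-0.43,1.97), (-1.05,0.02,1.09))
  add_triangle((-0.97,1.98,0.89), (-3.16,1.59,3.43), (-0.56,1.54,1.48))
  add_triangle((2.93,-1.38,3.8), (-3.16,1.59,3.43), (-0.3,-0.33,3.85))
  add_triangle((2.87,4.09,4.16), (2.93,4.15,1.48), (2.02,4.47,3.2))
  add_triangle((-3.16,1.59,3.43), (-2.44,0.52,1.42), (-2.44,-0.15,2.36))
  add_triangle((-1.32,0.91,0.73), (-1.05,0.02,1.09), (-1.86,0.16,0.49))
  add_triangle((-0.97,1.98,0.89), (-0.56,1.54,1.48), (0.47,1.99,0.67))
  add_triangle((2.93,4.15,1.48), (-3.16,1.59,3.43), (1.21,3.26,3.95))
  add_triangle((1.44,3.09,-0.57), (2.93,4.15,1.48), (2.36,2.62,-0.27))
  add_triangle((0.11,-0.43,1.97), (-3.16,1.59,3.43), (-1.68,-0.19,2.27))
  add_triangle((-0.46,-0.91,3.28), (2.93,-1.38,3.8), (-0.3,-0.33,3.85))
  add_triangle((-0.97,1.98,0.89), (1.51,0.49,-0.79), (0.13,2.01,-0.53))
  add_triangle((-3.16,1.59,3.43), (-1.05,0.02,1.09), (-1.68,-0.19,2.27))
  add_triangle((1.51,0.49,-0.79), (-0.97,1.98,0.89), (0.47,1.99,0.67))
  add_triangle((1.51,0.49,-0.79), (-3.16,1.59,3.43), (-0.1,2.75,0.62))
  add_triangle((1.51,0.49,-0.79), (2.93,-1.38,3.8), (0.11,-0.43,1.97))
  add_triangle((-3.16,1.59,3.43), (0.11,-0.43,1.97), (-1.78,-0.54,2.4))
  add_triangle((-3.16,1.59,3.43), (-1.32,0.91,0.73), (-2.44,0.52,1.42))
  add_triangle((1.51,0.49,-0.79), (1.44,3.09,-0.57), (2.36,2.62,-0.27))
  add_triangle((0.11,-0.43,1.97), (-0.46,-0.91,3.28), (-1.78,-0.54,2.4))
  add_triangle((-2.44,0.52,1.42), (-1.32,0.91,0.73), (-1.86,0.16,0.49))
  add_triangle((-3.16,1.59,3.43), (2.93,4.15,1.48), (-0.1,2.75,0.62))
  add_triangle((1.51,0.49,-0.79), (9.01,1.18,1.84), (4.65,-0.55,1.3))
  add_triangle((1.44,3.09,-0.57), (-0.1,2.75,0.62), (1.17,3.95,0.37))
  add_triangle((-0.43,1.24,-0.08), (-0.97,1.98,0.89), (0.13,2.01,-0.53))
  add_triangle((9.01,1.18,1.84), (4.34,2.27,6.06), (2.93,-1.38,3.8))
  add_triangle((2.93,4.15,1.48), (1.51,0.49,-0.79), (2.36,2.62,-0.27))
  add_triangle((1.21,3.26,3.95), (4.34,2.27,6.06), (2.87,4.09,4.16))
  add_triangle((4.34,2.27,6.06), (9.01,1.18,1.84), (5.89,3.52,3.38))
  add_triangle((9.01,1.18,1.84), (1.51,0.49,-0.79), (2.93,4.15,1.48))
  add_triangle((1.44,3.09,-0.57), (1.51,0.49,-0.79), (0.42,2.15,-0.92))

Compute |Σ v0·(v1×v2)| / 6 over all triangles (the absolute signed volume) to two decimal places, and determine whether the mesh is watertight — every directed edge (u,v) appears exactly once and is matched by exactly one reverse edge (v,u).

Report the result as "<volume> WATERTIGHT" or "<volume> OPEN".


124.34 OPEN

Per-triangle v0·(v1×v2)/6:
  t1: +0.0412
  t2: +1.0628
  t3: +1.8212
  t4: +0.5311
  t5: -0.2894
  t6: -0.0094
  t7: +1.3393
  t8: -0.1785
  t9: +1.4718
  t10: +8.6743
  t11: +3.6499
  t12: +1.4144
  t13: -0.7781
  t14: +0.7102
  t15: -0.5738
  t16: -0.0114
  t17: +7.3072
  t18: -0.9775
  t19: +5.1787
  t20: +9.6005
  t21: +8.3421
  t22: +4.6442
  t23: -0.0416
  t24: +0.0951
  t25: +0.1651
  t26: -0.0526
  t27: -0.2474
  t28: +0.7932
  t29: +1.9431
  t30: +2.1029
  t31: +0.7839
  t32: -0.2092
  t33: +0.3900
  t34: +6.0949
  t35: +1.2078
  t36: +1.0512
  t37: +1.4401
  t38: +0.4562
  t39: +0.1466
  t40: +0.3521
  t41: -0.8705
  t42: -0.5643
  t43: -1.4875
  t44: +0.4210
  t45: +0.5512
  t46: -0.1185
  t47: +0.1551
  t48: +5.1112
  t49: +1.7579
  t50: +0.3923
  t51: +0.1505
  t52: +21.8837
  t53: +0.6292
  t54: +3.9430
  t55: +15.7912
  t56: +6.5989
  t57: +0.5551
Σ = +124.3417 → |volume| = 124.34

Directed edges: 171 total; 9 unmatched, e.g. (1.51,0.49,-0.79)→(-0.43,1.24,-0.08) → open.


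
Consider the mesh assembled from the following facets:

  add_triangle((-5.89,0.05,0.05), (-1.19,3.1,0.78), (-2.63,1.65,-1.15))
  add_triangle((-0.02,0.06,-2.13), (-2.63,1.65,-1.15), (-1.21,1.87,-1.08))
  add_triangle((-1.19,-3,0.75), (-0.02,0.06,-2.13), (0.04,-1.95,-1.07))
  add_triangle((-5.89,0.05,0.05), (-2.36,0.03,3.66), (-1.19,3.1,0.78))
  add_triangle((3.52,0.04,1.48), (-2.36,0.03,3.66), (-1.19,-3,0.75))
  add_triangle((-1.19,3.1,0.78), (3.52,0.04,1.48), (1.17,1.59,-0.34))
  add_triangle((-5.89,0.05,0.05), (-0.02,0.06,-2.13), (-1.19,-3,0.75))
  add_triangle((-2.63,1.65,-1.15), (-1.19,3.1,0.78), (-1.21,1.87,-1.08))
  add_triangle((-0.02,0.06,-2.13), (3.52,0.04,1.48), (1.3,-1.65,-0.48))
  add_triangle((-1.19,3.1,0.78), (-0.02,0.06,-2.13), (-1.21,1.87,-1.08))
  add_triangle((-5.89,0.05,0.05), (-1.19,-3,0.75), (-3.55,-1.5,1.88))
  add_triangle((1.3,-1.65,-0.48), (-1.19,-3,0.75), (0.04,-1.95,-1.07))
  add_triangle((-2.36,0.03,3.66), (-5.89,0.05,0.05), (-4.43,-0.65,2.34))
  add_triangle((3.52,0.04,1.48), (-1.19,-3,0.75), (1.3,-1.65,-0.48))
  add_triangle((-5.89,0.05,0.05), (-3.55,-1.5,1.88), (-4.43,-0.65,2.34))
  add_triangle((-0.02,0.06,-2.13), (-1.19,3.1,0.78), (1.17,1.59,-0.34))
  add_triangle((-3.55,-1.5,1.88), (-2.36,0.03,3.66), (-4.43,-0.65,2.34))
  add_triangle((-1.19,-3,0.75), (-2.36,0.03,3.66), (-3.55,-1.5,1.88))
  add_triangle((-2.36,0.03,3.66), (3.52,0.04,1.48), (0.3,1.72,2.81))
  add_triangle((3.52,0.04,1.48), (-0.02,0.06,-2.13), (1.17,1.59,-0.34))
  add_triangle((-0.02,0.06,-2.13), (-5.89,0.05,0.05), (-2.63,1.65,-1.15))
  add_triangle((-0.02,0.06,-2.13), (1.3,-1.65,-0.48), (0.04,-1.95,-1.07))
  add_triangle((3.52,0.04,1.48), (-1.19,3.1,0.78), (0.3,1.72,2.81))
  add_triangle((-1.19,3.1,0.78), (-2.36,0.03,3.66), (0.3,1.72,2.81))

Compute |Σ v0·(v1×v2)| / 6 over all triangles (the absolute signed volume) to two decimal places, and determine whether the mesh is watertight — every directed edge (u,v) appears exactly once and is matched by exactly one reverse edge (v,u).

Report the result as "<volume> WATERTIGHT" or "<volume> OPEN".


Per-triangle v0·(v1×v2)/6:
  t1: +4.7861
  t2: +1.0215
  t3: +0.8944
  t4: +11.0334
  t5: +8.1928
  t6: +2.7039
  t7: +6.2510
  t8: +1.2015
  t9: +2.1084
  t10: +0.5479
  t11: +4.3548
  t12: +1.1590
  t13: +2.4795
  t14: +3.0198
  t15: +2.2097
  t16: +1.9720
  t17: +1.7460
  t18: +3.6339
  t19: +4.5957
  t20: +1.9331
  t21: +3.3348
  t22: +0.8874
  t23: +3.6130
  t24: +4.6966
Σ = +78.3762 → |volume| = 78.38

Directed edges: 72 total, each appears once with its reverse present → watertight.

78.38 WATERTIGHT


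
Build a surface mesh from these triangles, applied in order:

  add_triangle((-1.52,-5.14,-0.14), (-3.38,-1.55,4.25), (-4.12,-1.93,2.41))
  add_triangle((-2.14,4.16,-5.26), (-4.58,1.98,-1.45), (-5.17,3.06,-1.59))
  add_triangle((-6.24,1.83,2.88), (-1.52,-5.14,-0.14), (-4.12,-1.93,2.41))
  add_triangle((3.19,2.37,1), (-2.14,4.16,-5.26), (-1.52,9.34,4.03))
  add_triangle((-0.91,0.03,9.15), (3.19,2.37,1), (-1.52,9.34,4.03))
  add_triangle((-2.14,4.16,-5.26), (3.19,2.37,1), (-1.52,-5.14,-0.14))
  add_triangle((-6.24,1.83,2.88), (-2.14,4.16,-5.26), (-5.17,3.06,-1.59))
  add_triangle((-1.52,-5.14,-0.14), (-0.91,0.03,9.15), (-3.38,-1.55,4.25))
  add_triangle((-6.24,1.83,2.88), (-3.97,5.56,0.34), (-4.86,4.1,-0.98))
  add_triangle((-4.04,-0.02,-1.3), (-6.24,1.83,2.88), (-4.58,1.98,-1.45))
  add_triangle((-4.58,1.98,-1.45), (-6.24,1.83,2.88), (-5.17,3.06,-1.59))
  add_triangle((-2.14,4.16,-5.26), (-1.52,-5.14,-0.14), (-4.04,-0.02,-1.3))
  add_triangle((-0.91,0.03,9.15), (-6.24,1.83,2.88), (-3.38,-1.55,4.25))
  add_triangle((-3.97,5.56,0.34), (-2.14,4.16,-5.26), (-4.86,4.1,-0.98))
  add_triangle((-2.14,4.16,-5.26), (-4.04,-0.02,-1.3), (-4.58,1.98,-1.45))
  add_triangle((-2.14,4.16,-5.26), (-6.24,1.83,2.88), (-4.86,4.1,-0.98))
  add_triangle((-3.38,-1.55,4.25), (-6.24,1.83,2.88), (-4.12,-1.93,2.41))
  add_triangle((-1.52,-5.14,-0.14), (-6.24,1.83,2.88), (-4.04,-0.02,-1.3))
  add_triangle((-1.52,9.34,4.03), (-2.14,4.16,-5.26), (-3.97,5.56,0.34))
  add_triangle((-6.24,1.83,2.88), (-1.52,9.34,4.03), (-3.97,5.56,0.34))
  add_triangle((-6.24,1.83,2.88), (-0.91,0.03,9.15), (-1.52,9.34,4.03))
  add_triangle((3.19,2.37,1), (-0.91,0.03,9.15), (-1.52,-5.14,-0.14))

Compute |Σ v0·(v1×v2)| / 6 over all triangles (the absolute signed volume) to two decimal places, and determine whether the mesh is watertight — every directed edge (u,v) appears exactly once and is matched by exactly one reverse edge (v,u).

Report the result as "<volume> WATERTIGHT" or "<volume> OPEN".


403.22 WATERTIGHT

Per-triangle v0·(v1×v2)/6:
  t1: +6.8872
  t2: +3.0011
  t3: +5.7004
  t4: +39.3205
  t5: +50.8265
  t6: +8.7571
  t7: +4.5762
  t8: +19.5205
  t9: +10.5833
  t10: +6.5614
  t11: +3.0885
  t12: +14.8177
  t13: +22.4098
  t14: +10.8220
  t15: +6.2311
  t16: +5.5386
  t17: +7.4358
  t18: +17.3294
  t19: +28.9730
  t20: +29.0201
  t21: +81.5725
  t22: +20.2458
Σ = +403.2185 → |volume| = 403.22

Directed edges: 66 total, each appears once with its reverse present → watertight.


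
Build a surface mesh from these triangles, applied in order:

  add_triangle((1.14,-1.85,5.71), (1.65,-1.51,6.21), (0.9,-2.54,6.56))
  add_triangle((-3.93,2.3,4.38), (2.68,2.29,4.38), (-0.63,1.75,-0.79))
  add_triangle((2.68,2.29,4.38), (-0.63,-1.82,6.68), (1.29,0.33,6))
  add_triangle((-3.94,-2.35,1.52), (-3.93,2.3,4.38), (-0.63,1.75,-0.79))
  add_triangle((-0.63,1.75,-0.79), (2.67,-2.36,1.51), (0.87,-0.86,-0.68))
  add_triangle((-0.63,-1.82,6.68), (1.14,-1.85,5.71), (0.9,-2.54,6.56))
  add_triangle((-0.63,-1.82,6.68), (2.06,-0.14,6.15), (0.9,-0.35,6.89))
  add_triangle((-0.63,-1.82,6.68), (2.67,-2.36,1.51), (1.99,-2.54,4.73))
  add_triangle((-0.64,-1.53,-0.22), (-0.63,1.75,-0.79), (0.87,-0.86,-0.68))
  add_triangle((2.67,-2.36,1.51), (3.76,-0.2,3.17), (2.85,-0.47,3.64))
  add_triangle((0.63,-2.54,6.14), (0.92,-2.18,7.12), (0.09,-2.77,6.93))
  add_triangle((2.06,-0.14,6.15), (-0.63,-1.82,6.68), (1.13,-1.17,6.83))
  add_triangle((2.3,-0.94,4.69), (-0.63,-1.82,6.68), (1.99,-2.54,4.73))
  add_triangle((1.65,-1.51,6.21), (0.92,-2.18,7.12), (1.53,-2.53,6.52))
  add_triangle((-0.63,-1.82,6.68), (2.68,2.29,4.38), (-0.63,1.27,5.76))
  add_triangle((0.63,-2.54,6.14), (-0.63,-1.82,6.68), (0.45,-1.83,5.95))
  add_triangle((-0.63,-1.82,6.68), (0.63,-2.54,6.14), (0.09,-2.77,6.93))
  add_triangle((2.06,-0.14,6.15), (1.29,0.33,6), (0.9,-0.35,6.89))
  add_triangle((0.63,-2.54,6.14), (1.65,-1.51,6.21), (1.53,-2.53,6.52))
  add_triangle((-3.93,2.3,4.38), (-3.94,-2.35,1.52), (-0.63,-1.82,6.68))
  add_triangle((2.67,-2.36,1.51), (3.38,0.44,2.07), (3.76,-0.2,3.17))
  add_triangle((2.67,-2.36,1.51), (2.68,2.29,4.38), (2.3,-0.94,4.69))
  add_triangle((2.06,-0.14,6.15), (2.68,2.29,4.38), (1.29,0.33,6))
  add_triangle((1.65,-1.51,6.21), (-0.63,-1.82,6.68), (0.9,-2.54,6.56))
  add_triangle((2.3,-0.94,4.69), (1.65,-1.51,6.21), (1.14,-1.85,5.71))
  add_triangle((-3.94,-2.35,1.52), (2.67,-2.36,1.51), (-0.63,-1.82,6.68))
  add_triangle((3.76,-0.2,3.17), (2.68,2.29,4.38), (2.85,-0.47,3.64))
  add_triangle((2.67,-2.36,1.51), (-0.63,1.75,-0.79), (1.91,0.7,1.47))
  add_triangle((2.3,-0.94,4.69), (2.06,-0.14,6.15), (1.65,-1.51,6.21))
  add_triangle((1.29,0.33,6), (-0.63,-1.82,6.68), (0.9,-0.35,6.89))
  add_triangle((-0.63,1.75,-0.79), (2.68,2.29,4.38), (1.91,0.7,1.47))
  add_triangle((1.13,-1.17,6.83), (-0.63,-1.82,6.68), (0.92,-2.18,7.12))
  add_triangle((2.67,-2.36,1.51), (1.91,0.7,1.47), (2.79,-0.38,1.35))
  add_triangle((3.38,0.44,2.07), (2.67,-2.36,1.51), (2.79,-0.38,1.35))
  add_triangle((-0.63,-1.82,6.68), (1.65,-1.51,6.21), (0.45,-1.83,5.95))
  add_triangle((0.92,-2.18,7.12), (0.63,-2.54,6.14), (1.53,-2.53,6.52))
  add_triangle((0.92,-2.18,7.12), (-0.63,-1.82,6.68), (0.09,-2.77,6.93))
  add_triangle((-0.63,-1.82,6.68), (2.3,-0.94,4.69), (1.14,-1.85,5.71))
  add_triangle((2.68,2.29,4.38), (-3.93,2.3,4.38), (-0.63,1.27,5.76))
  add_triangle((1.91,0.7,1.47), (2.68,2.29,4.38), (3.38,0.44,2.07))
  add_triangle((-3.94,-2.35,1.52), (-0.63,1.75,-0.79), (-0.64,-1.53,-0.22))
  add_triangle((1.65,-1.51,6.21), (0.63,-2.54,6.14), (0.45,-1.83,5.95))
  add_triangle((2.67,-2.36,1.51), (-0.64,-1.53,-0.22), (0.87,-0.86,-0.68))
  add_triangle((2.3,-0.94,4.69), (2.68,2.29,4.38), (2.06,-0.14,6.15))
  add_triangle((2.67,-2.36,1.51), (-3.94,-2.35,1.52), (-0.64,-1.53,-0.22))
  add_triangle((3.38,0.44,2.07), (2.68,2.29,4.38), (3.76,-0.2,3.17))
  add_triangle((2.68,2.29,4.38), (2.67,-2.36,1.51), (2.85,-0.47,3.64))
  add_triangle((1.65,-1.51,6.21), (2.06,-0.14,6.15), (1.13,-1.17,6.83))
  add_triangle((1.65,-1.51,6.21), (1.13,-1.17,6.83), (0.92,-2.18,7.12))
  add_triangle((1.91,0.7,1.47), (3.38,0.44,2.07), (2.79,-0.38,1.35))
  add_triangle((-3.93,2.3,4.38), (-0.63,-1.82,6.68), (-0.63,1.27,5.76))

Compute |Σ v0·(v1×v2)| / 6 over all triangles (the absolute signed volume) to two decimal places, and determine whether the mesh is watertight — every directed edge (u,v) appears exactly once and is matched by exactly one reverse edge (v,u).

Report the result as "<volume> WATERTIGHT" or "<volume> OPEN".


125.21 OPEN

Per-triangle v0·(v1×v2)/6:
  t1: +0.0339
  t2: +10.4362
  t3: +0.4315
  t4: +7.1481
  t5: +0.6399
  t6: -0.9090
  t7: +1.8392
  t8: +1.3670
  t9: +0.5199
  t10: +1.8675
  t11: +0.5052
  t12: +1.0025
  t13: +4.7365
  t14: +0.8561
  t15: +10.1141
  t16: -0.6950
  t17: -0.4693
  t18: +0.8158
  t19: -0.7598
  t20: +22.3461
  t21: +1.3714
  t22: +5.6334
  t23: +2.3431
  t24: +2.1811
  t25: +0.4252
  t26: +14.2981
  t27: +2.3091
  t28: +0.6679
  t29: +1.3901
  t30: +0.2345
  t31: +1.5883
  t32: +1.6984
  t33: -0.6040
  t34: +0.4947
  t35: -0.7248
  t36: +0.6420
  t37: +1.3638
  t38: -1.5298
  t39: +8.4336
  t40: +0.3680
  t41: +1.4307
  t42: -0.8283
  t43: +1.0988
  t44: +2.8216
  t45: +3.1271
  t46: +2.0121
  t47: -1.5930
  t48: +1.1769
  t49: +0.8116
  t50: -0.0345
  t51: +10.7800
Σ = +125.2137 → |volume| = 125.21

Directed edges: 153 total; 3 unmatched, e.g. (2.67,-2.36,1.51)→(1.99,-2.54,4.73) → open.


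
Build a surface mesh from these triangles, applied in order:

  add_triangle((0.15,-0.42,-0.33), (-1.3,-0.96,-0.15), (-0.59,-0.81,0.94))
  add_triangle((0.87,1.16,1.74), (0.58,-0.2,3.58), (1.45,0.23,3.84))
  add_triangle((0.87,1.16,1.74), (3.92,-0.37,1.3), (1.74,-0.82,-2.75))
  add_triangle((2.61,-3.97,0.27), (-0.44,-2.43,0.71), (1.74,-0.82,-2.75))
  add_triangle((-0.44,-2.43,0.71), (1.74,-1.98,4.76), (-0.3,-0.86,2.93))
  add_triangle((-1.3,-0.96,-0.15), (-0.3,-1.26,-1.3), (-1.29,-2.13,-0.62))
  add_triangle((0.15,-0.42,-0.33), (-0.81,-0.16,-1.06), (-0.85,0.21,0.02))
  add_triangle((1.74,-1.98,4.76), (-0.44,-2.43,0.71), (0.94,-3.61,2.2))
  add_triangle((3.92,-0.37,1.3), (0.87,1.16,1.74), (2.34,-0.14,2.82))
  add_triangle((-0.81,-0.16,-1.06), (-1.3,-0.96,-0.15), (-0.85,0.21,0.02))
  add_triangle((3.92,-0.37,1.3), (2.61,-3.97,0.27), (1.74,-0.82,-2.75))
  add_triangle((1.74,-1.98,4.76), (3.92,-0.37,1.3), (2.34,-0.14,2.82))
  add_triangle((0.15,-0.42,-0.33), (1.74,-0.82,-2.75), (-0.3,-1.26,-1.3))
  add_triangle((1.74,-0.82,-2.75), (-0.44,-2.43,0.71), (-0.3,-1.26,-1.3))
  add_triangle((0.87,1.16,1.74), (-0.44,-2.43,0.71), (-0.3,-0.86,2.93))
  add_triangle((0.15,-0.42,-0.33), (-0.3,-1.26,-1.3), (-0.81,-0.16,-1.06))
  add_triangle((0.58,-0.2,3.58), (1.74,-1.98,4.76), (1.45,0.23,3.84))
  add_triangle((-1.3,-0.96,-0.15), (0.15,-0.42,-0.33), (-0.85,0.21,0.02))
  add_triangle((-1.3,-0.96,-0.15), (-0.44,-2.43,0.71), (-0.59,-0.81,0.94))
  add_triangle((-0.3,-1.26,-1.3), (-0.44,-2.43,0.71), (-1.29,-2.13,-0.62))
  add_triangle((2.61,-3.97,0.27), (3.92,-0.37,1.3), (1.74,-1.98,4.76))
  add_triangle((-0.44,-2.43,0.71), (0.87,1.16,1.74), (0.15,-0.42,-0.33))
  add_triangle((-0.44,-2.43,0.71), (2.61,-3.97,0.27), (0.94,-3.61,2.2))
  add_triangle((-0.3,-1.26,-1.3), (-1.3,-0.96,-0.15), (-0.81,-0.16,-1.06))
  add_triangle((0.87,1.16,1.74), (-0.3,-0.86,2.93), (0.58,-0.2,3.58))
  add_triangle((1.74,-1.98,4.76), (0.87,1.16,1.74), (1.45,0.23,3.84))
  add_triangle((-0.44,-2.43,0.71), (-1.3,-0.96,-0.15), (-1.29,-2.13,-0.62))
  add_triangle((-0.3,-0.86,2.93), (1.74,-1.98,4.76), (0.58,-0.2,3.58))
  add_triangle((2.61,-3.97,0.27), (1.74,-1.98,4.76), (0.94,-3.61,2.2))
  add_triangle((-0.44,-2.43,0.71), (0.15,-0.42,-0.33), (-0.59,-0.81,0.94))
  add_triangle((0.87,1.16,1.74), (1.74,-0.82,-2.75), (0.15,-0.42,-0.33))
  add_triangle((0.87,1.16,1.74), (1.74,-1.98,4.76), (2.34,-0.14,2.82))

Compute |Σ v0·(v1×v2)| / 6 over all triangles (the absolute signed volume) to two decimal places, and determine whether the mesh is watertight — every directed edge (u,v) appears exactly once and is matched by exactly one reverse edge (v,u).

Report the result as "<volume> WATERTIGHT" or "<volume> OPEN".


46.53 WATERTIGHT

Per-triangle v0·(v1×v2)/6:
  t1: -0.1441
  t2: +0.4650
  t3: +2.0781
  t4: +3.3498
  t5: +2.5210
  t6: +0.2168
  t7: -0.0419
  t8: +1.7255
  t9: +1.5820
  t10: +0.1866
  t11: +7.8388
  t12: +2.6458
  t13: -0.1420
  t14: +1.3629
  t15: -0.8375
  t16: +0.0302
  t17: +1.1037
  t18: -0.0495
  t19: +0.3981
  t20: +0.5748
  t21: +10.8827
  t22: -0.3113
  t23: +2.1184
  t24: +0.3376
  t25: +0.3368
  t26: +0.2700
  t27: +0.4090
  t28: +1.1948
  t29: +4.9534
  t30: -0.0169
  t31: -0.2732
  t32: +1.7648
Σ = +46.5303 → |volume| = 46.53

Directed edges: 96 total, each appears once with its reverse present → watertight.


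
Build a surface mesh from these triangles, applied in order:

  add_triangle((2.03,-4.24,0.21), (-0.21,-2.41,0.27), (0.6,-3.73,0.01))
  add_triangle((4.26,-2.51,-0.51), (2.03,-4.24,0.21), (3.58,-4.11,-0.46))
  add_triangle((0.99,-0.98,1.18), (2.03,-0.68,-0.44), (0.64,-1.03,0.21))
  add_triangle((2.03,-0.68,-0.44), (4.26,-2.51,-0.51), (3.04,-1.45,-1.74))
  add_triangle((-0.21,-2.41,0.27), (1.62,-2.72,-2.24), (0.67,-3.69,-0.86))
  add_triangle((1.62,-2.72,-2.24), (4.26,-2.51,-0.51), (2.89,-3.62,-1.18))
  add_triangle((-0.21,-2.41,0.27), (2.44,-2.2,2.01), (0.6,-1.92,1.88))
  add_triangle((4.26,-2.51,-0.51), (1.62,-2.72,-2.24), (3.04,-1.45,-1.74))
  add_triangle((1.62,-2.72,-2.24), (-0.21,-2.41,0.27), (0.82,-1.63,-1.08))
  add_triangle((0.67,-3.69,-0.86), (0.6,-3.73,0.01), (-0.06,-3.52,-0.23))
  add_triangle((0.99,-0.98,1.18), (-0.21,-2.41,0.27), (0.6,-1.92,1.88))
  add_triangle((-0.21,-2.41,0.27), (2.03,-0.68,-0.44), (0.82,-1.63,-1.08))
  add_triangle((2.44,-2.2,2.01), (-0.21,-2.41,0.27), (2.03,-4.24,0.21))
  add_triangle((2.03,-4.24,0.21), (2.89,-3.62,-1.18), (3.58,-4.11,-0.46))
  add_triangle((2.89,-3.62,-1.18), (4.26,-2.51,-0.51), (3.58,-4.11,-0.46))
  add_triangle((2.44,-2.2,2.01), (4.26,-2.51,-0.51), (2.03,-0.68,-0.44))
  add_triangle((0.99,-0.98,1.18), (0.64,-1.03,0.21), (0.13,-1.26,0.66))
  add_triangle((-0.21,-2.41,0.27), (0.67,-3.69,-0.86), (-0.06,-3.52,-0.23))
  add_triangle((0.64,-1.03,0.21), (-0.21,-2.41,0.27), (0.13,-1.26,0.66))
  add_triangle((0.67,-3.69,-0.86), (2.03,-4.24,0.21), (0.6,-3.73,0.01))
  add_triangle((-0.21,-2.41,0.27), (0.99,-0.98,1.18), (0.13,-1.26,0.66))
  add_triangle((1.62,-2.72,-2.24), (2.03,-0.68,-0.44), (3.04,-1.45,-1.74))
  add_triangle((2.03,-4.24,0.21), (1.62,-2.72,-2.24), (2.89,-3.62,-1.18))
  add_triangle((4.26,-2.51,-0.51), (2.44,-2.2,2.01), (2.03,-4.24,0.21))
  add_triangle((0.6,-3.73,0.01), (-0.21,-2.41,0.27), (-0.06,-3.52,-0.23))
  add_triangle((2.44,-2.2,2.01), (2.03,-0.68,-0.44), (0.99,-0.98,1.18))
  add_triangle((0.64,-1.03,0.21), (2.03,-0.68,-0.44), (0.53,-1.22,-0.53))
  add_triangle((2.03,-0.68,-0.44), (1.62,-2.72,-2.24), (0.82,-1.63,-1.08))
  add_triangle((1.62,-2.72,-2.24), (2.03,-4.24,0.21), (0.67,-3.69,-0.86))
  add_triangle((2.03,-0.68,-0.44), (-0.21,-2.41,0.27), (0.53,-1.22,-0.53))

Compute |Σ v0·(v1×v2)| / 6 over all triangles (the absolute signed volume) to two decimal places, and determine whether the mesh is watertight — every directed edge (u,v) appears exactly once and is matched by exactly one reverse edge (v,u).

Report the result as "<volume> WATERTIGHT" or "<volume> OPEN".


18.97 OPEN

Per-triangle v0·(v1×v2)/6:
  t1: +0.2946
  t2: +0.7114
  t3: -0.3083
  t4: +0.4565
  t5: +0.0637
  t6: +1.7397
  t7: +1.2164
  t8: +2.2205
  t9: -0.0415
  t10: +0.3500
  t11: -0.3893
  t12: -0.8601
  t13: +1.9798
  t14: +1.0062
  t15: +1.1419
  t16: +0.7369
  t17: -0.1362
  t18: -0.1225
  t19: -0.1430
  t20: +0.7384
  t21: +0.1210
  t22: -0.5205
  t23: +1.6361
  t24: +4.7301
  t25: +0.1916
  t26: +0.0954
  t27: -0.2375
  t28: -0.2015
  t29: +2.0745
  t30: +0.4275
Σ = +18.9718 → |volume| = 18.97

Directed edges: 90 total; 6 unmatched, e.g. (2.44,-2.2,2.01)→(0.6,-1.92,1.88) → open.


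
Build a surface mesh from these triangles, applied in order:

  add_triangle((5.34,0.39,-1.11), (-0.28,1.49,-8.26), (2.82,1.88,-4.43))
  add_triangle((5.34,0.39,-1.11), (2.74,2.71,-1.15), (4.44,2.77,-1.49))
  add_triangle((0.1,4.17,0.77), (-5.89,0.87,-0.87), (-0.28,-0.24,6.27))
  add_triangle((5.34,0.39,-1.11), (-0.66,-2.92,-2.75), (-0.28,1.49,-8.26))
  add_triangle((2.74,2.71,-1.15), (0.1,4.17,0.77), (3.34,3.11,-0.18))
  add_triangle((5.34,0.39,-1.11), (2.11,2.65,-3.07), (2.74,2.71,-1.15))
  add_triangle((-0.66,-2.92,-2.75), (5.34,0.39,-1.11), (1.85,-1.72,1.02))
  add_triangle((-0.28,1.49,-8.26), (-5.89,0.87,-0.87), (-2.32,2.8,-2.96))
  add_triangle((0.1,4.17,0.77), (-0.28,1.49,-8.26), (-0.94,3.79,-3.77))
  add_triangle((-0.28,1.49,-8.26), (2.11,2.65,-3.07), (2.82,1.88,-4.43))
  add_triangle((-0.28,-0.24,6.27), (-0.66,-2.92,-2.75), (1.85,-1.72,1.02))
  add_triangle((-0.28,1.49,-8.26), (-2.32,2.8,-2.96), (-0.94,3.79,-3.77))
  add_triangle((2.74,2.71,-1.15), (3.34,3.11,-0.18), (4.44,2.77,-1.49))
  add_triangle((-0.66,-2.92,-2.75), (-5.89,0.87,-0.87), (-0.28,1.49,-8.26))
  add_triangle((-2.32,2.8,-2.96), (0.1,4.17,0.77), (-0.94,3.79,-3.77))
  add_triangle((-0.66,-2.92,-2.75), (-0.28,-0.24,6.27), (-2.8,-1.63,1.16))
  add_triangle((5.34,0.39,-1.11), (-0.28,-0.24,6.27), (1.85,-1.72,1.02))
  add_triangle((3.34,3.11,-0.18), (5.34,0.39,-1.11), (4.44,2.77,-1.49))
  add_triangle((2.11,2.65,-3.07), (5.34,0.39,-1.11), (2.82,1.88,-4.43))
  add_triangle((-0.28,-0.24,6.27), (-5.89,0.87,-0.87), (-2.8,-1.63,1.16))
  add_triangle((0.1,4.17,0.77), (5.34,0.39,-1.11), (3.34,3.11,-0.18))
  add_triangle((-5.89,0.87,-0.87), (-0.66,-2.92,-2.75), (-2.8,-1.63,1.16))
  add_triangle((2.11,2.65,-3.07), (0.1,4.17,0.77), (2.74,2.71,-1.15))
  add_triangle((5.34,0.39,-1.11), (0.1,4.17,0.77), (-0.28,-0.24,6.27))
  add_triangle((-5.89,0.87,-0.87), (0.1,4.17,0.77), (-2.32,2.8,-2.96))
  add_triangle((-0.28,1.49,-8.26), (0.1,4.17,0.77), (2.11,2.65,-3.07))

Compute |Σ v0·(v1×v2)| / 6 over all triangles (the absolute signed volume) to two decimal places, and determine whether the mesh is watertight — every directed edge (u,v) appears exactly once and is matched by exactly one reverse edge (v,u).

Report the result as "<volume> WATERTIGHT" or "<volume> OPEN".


248.36 WATERTIGHT

Per-triangle v0·(v1×v2)/6:
  t1: +7.2260
  t2: -0.0033
  t3: +26.1360
  t4: +25.1417
  t5: +2.3433
  t6: +4.5886
  t7: +8.3568
  t8: +16.1035
  t9: +5.1343
  t10: +5.2767
  t11: +7.3677
  t12: +6.9694
  t13: +0.8717
  t14: +28.1171
  t15: +4.9246
  t16: +7.3911
  t17: +9.9815
  t18: +2.5659
  t19: +4.6179
  t20: +12.2267
  t21: +0.1119
  t22: +9.9825
  t23: +4.2699
  t24: +23.1680
  t25: +12.5739
  t26: +12.9204
Σ = +248.3638 → |volume| = 248.36

Directed edges: 78 total, each appears once with its reverse present → watertight.


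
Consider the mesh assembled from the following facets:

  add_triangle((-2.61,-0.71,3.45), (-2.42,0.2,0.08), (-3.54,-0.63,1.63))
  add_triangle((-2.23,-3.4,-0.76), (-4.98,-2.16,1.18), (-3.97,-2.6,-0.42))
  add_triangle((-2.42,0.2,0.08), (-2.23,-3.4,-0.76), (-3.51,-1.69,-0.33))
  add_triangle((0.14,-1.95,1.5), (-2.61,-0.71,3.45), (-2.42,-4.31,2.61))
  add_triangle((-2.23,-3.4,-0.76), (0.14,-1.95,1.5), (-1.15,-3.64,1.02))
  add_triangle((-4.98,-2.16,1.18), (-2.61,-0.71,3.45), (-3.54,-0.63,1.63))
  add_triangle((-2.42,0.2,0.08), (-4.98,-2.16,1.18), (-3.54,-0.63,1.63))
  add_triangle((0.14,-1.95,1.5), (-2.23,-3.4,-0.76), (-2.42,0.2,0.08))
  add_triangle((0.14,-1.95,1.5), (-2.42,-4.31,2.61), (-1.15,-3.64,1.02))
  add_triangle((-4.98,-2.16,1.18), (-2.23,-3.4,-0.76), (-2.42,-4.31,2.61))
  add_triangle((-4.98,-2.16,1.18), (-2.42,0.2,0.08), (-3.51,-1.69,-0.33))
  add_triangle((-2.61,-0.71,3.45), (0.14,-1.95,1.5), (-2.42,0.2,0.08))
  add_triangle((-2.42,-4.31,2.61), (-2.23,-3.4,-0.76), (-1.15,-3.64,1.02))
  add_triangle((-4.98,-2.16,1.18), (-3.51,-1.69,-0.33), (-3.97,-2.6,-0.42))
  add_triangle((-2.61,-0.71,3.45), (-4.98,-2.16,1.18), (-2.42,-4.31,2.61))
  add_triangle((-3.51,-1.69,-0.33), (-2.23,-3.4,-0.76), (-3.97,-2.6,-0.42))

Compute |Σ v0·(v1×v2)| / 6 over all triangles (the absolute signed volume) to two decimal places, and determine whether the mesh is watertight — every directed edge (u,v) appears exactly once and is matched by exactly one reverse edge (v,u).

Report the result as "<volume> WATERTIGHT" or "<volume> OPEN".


25.37 WATERTIGHT

Per-triangle v0·(v1×v2)/6:
  t1: +0.6867
  t2: +1.8085
  t3: +0.0210
  t4: +3.1859
  t5: +0.1170
  t6: +1.8508
  t7: +1.1914
  t8: -2.8270
  t9: +1.2554
  t10: +7.5988
  t11: +1.2735
  t12: -2.0681
  t13: +2.0829
  t14: +0.6574
  t15: +8.3759
  t16: +0.1580
Σ = +25.3683 → |volume| = 25.37

Directed edges: 48 total, each appears once with its reverse present → watertight.


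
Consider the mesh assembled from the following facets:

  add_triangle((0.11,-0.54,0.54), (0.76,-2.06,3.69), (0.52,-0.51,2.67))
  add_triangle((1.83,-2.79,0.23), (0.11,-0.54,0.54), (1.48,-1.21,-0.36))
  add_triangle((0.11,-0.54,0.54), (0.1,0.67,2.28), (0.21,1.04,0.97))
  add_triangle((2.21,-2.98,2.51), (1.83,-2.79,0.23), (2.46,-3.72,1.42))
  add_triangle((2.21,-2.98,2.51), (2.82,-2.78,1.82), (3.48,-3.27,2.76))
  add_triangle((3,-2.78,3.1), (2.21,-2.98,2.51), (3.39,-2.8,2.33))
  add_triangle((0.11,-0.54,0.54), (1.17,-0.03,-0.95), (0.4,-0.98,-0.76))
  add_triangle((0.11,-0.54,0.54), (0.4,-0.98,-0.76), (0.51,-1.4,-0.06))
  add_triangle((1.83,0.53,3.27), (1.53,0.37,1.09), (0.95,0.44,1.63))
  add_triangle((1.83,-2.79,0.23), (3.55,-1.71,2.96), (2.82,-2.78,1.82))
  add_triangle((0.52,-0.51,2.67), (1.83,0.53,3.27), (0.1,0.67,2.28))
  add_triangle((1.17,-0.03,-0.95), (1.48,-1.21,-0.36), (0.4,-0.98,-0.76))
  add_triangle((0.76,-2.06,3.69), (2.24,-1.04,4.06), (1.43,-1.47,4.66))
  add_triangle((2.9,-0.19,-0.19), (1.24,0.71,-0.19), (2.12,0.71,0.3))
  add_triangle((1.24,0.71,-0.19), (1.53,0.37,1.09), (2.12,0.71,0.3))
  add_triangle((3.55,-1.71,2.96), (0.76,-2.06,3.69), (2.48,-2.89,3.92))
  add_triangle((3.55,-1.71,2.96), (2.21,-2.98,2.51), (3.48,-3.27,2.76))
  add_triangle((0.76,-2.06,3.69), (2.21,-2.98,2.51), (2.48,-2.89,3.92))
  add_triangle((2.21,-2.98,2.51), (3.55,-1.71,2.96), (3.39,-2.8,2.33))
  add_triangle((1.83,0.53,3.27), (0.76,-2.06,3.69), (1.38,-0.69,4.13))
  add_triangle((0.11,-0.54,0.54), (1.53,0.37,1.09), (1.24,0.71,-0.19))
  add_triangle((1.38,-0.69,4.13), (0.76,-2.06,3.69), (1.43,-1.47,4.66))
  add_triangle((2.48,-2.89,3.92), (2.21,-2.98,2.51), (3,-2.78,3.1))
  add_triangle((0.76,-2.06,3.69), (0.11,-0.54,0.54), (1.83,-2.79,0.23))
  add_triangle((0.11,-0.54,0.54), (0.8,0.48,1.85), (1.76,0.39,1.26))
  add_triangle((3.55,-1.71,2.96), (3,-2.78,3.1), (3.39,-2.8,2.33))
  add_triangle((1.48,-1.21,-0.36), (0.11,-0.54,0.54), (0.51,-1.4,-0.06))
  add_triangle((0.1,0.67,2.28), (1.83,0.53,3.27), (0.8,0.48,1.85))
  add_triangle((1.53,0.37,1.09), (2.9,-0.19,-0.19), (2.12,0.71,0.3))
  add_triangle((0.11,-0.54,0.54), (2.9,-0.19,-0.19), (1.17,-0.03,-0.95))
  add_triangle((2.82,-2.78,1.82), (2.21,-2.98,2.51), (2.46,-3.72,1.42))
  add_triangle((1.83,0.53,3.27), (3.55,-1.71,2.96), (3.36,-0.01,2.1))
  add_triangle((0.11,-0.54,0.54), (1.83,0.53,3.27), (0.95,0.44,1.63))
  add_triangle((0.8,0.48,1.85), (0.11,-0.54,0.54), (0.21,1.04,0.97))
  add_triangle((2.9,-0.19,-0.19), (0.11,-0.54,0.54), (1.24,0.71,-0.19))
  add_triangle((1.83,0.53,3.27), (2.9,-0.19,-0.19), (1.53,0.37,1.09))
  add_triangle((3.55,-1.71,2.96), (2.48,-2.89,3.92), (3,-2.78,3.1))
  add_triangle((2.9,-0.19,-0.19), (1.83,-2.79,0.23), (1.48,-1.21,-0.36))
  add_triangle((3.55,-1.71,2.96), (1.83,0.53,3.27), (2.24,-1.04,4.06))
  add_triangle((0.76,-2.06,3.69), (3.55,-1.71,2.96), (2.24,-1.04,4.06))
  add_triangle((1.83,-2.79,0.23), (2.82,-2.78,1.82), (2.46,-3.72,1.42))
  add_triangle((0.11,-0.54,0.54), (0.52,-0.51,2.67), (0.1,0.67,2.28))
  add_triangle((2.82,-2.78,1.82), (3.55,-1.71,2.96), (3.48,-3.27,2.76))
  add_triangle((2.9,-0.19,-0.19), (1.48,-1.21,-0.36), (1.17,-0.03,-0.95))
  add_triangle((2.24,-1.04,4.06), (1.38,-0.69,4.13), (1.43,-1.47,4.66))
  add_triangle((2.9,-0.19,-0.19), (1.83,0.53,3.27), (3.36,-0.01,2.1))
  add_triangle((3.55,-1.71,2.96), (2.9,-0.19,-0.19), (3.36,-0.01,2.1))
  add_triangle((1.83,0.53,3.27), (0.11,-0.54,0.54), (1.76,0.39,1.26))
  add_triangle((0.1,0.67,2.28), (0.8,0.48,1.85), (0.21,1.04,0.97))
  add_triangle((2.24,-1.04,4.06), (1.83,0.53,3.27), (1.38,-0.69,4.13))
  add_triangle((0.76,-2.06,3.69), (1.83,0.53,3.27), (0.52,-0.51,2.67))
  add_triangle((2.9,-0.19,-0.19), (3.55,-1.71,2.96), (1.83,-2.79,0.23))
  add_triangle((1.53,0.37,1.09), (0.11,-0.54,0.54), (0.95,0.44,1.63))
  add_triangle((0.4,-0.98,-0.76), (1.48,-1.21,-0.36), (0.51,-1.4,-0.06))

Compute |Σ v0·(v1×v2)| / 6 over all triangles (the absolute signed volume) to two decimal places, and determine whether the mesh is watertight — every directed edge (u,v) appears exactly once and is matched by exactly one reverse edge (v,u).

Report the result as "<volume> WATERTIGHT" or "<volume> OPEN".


Per-triangle v0·(v1×v2)/6:
  t1: +0.0051
  t2: -0.1059
  t3: -0.0692
  t4: -0.1112
  t5: +0.2754
  t6: +0.5080
  t7: -0.1646
  t8: +0.0089
  t9: +0.0842
  t10: +0.4900
  t11: +0.7637
  t12: +0.2586
  t13: +0.6222
  t14: +0.2125
  t15: +0.0726
  t16: +1.2095
  t17: +0.7897
  t18: +0.8935
  t19: -1.0236
  t20: -0.3822
  t21: -0.1068
  t22: +0.0988
  t23: +0.5656
  t24: +0.2635
  t25: -0.2524
  t26: +0.8056
  t27: +0.1303
  t28: +0.0769
  t29: +0.3886
  t30: -0.2126
  t31: +0.7227
  t32: +2.2458
  t33: +0.0055
  t34: -0.0739
  t35: -0.1813
  t36: +0.3966
  t37: +0.8624
  t38: +0.5277
  t39: +1.7906
  t40: +2.2677
  t41: +0.5011
  t42: +0.0645
  t43: +0.3819
  t44: +0.4758
  t45: +0.4521
  t46: +0.3845
  t47: +1.9810
  t48: +0.3413
  t49: +0.2103
  t50: +0.8381
  t51: +0.7408
  t52: +3.8703
  t53: -0.1625
  t54: +0.1710
Σ = +24.9088 → |volume| = 24.91

Directed edges: 162 total; 6 unmatched, e.g. (2.21,-2.98,2.51)→(1.83,-2.79,0.23) → open.

24.91 OPEN


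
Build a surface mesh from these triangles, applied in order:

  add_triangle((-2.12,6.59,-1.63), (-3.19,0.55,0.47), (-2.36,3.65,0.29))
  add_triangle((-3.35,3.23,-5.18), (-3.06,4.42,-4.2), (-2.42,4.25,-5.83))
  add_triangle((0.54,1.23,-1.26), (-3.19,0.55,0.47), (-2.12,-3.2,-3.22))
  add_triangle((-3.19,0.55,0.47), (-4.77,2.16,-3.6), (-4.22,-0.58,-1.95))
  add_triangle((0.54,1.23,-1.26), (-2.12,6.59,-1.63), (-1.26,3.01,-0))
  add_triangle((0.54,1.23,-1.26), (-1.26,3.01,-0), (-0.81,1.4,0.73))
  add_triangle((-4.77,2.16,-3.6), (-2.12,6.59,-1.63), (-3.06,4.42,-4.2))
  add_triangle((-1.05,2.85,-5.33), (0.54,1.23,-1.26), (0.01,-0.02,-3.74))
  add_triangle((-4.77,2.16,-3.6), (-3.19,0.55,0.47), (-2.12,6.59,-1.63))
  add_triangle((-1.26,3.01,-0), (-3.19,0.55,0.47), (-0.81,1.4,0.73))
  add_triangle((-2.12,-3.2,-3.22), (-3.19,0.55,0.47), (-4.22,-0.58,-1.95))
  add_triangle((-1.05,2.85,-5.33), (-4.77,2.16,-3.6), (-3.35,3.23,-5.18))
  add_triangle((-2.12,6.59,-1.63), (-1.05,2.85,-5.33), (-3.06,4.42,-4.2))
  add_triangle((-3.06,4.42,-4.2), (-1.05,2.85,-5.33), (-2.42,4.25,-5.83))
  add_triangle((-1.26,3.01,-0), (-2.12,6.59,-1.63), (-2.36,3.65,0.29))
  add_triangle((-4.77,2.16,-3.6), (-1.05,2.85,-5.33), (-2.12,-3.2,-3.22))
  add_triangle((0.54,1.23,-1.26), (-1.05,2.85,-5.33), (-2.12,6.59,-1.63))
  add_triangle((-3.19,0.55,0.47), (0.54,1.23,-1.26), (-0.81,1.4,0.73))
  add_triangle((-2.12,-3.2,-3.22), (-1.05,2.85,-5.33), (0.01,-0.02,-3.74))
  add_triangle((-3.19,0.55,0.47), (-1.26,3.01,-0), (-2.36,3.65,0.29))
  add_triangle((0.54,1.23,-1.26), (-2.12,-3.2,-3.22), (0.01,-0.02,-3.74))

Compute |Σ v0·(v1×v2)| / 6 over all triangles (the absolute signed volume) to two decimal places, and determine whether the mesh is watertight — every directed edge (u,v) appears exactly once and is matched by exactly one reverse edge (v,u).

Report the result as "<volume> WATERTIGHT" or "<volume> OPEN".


Per-triangle v0·(v1×v2)/6:
  t1: +3.1581
  t2: +2.2822
  t3: -4.7226
  t4: +4.8202
  t5: +0.4589
  t6: +0.2448
  t7: +8.3895
  t8: +1.7833
  t9: +12.8581
  t10: +1.0311
  t11: +2.4195
  t12: +1.1737
  t13: +7.8669
  t14: +0.2094
  t15: +0.5875
  t16: +18.0647
  t17: +4.8930
  t18: -1.2206
  t19: +5.9307
  t20: -0.2344
  t21: -0.5763
Σ = +69.4179 → |volume| = 69.42

Directed edges: 63 total; 9 unmatched, e.g. (-3.35,3.23,-5.18)→(-3.06,4.42,-4.2) → open.

69.42 OPEN


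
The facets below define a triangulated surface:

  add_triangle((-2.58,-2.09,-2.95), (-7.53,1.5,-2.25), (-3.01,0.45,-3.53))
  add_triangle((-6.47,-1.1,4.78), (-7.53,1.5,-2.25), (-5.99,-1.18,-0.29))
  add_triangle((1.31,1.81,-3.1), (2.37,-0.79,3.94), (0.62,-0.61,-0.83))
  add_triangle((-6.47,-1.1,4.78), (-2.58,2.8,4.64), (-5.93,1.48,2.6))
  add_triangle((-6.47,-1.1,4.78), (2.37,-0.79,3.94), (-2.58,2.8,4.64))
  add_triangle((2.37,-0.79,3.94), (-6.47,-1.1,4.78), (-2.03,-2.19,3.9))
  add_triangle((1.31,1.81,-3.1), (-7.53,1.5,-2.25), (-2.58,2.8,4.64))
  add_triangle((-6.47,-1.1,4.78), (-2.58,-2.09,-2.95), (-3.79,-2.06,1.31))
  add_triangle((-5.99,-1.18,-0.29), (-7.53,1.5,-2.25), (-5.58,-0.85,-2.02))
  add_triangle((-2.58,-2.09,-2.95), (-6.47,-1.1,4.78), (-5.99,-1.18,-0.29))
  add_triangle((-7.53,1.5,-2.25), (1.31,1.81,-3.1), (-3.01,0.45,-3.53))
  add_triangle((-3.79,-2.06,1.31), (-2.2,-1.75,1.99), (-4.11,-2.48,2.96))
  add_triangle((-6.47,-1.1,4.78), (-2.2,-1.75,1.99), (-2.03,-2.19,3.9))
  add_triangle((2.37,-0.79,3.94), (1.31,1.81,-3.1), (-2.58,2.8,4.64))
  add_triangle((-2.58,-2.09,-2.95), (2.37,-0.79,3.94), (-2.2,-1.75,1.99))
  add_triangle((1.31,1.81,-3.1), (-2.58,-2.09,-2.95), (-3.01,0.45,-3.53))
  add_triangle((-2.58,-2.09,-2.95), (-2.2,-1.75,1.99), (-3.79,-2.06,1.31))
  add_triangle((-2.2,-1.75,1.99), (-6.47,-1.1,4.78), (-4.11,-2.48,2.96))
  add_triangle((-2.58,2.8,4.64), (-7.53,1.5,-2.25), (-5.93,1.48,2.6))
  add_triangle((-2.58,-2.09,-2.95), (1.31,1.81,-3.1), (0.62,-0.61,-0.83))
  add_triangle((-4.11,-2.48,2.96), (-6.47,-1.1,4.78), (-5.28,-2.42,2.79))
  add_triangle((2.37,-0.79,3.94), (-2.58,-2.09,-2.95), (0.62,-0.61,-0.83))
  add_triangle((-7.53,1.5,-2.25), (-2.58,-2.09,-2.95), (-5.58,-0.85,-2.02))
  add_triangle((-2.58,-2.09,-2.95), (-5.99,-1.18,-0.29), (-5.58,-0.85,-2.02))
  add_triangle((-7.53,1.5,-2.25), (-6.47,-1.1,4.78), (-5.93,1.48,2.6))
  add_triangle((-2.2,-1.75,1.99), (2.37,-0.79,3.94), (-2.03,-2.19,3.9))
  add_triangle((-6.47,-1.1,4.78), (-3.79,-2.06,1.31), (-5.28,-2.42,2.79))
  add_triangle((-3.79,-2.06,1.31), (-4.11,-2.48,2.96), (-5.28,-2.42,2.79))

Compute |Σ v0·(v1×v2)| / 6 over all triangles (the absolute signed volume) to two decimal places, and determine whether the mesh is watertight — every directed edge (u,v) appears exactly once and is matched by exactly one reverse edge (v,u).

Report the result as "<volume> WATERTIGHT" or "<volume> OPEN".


Per-triangle v0·(v1×v2)/6:
  t1: +8.1875
  t2: +15.4983
  t3: +2.4921
  t4: +13.5554
  t5: +23.3915
  t6: +8.2338
  t7: +24.0802
  t8: +4.7597
  t9: +4.7426
  t10: +7.5505
  t11: +7.4926
  t12: +0.3478
  t13: +2.8359
  t14: +11.9684
  t15: +5.2671
  t16: +5.6820
  t17: +1.8790
  t18: +0.8138
  t19: +10.5145
  t20: +2.6945
  t21: +2.0082
  t22: +2.3815
  t23: +4.2119
  t24: +3.4661
  t25: +15.6238
  t26: +0.7412
  t27: +0.7503
  t28: +0.5874
Σ = +191.7576 → |volume| = 191.76

Directed edges: 84 total, each appears once with its reverse present → watertight.

191.76 WATERTIGHT


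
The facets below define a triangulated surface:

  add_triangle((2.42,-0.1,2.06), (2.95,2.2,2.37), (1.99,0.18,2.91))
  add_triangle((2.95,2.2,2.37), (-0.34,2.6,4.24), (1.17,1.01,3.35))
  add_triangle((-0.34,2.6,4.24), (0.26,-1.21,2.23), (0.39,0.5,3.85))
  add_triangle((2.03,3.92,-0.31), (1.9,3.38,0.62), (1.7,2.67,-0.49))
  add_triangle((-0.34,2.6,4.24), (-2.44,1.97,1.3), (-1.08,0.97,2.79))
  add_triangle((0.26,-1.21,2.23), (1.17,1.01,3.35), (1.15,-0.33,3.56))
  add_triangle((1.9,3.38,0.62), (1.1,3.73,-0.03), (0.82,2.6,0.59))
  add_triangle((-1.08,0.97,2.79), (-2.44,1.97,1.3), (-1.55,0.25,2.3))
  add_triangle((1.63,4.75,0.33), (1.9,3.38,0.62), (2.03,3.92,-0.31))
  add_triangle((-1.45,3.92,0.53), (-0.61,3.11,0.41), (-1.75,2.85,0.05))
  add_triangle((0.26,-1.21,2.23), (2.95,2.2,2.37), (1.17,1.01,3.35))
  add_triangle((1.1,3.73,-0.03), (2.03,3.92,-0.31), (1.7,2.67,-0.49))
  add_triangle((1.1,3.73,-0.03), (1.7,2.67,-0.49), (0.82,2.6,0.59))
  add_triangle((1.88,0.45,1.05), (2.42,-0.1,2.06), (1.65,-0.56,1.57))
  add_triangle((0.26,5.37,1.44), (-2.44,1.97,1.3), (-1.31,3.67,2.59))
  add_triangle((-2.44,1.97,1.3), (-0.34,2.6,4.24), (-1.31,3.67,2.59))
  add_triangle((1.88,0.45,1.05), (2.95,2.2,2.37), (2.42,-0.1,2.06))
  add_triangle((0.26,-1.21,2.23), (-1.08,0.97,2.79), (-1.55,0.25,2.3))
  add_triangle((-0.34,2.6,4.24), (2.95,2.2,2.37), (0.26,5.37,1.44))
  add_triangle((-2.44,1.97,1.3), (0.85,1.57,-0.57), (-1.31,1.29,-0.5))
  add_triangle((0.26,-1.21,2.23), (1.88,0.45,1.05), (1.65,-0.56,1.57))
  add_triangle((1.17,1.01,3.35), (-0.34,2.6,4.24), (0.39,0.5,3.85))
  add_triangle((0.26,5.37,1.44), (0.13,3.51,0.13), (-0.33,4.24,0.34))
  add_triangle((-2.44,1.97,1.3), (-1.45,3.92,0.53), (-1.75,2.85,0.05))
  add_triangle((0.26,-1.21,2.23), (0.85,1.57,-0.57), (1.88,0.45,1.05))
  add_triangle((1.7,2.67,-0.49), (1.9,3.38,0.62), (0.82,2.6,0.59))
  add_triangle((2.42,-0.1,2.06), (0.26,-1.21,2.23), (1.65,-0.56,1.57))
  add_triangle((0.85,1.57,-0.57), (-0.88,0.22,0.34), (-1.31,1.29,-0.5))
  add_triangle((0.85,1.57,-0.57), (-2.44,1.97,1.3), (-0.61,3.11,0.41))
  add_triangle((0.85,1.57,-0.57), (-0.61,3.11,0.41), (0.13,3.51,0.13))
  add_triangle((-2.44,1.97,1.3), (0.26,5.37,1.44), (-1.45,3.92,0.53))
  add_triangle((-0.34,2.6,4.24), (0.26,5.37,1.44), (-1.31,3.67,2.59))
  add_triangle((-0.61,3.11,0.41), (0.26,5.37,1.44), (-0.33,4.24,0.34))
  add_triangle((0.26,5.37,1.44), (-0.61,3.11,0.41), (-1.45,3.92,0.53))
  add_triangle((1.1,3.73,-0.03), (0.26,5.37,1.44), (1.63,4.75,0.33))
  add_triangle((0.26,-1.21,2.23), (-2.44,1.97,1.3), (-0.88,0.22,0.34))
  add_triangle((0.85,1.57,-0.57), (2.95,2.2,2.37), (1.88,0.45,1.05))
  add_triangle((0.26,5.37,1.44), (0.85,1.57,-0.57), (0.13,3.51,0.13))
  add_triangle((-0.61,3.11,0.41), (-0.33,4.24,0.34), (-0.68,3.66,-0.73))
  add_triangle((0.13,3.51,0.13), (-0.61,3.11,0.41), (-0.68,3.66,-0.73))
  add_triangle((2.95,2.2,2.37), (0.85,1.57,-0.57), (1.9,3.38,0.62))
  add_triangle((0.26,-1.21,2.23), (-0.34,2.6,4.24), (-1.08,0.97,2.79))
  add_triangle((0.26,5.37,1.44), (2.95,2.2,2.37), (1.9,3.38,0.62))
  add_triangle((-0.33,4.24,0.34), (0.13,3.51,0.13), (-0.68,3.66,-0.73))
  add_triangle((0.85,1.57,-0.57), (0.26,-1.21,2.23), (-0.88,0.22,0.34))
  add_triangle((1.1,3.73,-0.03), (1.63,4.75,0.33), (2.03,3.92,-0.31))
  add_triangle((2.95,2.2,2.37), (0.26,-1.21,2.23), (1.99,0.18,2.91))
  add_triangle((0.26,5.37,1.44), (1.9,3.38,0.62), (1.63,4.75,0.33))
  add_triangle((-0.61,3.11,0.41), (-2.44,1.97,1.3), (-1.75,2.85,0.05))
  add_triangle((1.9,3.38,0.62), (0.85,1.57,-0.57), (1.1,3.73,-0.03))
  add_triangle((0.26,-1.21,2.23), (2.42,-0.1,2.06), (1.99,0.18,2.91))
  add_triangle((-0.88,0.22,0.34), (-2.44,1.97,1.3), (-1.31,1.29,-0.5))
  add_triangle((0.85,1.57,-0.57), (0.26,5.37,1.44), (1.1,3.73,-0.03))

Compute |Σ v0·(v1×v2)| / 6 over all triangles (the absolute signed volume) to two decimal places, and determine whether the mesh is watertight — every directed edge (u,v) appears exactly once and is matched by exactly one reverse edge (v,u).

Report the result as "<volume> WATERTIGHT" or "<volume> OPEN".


46.93 OPEN

Per-triangle v0·(v1×v2)/6:
  t1: +1.1537
  t2: +3.0763
  t3: +0.6956
  t4: +0.2112
  t5: +1.9325
  t6: -0.3084
  t7: +0.3216
  t8: +0.9607
  t9: +0.5500
  t10: +0.1232
  t11: +1.8001
  t12: +0.0966
  t13: -0.3621
  t14: +0.0740
  t15: +2.6164
  t16: +2.5226
  t17: +0.4853
  t18: +0.8961
  t19: +9.7583
  t20: +1.0881
  t21: -0.3653
  t22: +1.3762
  t23: +0.3602
  t24: +0.8448
  t25: -0.4762
  t26: -0.3414
  t27: +0.3184
  t28: -0.2289
  t29: +0.2027
  t30: +0.1299
  t31: +2.3152
  t32: +4.0476
  t33: +0.3394
  t34: +0.2674
  t35: +0.5143
  t36: +0.5248
  t37: +0.7983
  t38: +0.5974
  t39: +0.3110
  t40: -0.5079
  t41: +0.7920
  t42: +1.7894
  t43: +3.4951
  t44: +0.3339
  t45: -0.5687
  t46: +0.2397
  t47: +0.3908
  t48: +1.1078
  t49: -0.9889
  t50: +0.4687
  t51: +0.8006
  t52: +0.2511
  t53: +0.1018
Σ = +46.9331 → |volume| = 46.93

Directed edges: 159 total; 7 unmatched, e.g. (0.26,-1.21,2.23)→(0.39,0.5,3.85) → open.
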